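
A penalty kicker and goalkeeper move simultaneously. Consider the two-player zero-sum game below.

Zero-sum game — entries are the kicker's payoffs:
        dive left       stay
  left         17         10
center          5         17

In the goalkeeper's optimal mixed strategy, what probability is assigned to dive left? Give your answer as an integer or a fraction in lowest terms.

7/19

Row minima are 10 and 5, so the kicker's maximin is 10; column maxima are 17 and 17, so the goalkeeper's minimax is 17. These differ, so the equilibrium is in mixed strategies.
Let the goalkeeper play dive left with probability q. The kicker is indifferent when 17q + 10(1−q) = 5q + 17(1−q), giving q = 7/19.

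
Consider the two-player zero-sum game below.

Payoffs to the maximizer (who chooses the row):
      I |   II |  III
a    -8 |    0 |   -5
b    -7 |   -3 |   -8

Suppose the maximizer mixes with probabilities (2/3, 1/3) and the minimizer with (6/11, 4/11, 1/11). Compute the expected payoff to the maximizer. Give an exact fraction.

Against (6/11, 4/11, 1/11), each row's expected payoff is a: -53/11; b: -62/11.
Taking the (2/3, 1/3)-weighted average: (2/3)·(-53/11) + (1/3)·(-62/11) = -56/11.

-56/11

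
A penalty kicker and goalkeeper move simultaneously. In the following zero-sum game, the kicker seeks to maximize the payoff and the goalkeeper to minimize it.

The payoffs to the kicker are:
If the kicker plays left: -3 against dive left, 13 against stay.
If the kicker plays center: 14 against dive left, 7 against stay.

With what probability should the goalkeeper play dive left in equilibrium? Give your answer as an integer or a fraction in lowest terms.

6/23

Row minima are -3 and 7, so the kicker's maximin is 7; column maxima are 14 and 13, so the goalkeeper's minimax is 13. These differ, so the equilibrium is in mixed strategies.
Let the goalkeeper play dive left with probability q. The kicker is indifferent when −3q + 13(1−q) = 14q + 7(1−q), giving q = 6/23.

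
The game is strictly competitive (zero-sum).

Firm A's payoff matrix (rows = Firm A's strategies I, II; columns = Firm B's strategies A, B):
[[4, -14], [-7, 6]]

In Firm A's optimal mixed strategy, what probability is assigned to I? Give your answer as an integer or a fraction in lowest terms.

Row minima are -14 and -7, so Firm A's maximin is -7; column maxima are 4 and 6, so Firm B's minimax is 4. These differ, so the equilibrium is in mixed strategies.
Let Firm A play I with probability p. Firm B is indifferent when 4p − 7(1−p) = −14p + 6(1−p), giving p = 13/31.

13/31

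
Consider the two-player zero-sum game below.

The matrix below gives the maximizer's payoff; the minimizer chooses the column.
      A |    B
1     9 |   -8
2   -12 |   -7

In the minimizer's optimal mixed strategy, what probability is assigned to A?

1/22

Row minima are -8 and -12, so the maximizer's maximin is -8; column maxima are 9 and -7, so the minimizer's minimax is -7. These differ, so the equilibrium is in mixed strategies.
Let the minimizer play A with probability q. The maximizer is indifferent when 9q − 8(1−q) = −12q − 7(1−q), giving q = 1/22.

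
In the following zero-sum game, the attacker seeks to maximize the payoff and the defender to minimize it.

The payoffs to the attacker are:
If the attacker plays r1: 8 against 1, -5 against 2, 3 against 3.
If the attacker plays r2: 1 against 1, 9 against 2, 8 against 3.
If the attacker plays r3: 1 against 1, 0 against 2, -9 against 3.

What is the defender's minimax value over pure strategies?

8

The worst case (largest entry) in each column is 1: 8, 2: 9, 3: 8.
The best (smallest) of these is 8.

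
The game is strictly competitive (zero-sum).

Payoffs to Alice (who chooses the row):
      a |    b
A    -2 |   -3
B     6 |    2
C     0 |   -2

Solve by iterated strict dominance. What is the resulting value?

Column a is strictly dominated by b for Bob (-3<-2, 2<6, -2<0); eliminate a.
Row C is strictly dominated by row B (2>-2); eliminate C.
Row A is strictly dominated by row B (2>-3); eliminate A.
Only (B, b) remains, with payoff 2.

2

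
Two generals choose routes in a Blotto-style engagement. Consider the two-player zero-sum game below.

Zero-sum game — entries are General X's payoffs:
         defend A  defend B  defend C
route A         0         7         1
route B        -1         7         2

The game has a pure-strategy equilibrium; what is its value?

0

Row minima: 0, -1 → General X's maximin is 0.
Column maxima: 0, 7, 2 → General Y's minimax is 0.
They coincide at (route A, defend A), so the value is 0.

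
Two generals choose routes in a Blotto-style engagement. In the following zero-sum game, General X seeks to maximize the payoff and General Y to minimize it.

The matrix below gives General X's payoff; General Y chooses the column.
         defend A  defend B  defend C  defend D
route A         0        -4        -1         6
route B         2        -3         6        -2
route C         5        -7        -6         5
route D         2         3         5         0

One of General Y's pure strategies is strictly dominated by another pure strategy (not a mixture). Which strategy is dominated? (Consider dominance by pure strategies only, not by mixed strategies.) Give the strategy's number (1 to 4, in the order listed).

General Y prefers columns that give General X less. Compare defend C with defend B: -4 < -1, -3 < 6, -7 < -6, 3 < 5.
So defend B strictly dominates defend C for General Y; defend C is strictly dominated.

3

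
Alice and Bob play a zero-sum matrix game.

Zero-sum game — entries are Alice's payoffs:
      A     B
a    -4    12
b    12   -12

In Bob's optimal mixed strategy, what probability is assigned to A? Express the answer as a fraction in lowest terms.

Row minima are -4 and -12, so Alice's maximin is -4; column maxima are 12 and 12, so Bob's minimax is 12. These differ, so the equilibrium is in mixed strategies.
Let Bob play A with probability q. Alice is indifferent when −4q + 12(1−q) = 12q − 12(1−q), giving q = 3/5.

3/5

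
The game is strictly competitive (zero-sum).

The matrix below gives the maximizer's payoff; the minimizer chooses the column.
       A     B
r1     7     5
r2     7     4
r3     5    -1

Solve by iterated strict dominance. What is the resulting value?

5

Row r3 is strictly dominated by row r1 (7>5, 5>-1); eliminate r3.
Column A is strictly dominated by B for the minimizer (5<7, 4<7); eliminate A.
Row r2 is strictly dominated by row r1 (5>4); eliminate r2.
Only (r1, B) remains, with payoff 5.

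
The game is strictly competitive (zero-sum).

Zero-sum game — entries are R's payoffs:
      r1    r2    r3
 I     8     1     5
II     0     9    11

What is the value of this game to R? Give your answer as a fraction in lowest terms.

9/2

Column r3 is strictly dominated by r2 for C (it gives R more in every row).
The remaining 2×2 game on (I, II) × (r1, r2) has no saddle point. Let R play I with probability p; indifference gives 8p = p + 9(1−p), so p = 9/16.
Similarly C's optimal q on r1 is 1/2, and the value is 8·(1/2) + (1)·(1/2) = 9/2.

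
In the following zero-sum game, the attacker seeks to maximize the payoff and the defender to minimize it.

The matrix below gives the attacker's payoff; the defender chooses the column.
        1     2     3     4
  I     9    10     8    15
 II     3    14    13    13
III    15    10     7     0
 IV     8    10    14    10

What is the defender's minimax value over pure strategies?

The worst case (largest entry) in each column is 1: 15, 2: 14, 3: 14, 4: 15.
The best (smallest) of these is 14.

14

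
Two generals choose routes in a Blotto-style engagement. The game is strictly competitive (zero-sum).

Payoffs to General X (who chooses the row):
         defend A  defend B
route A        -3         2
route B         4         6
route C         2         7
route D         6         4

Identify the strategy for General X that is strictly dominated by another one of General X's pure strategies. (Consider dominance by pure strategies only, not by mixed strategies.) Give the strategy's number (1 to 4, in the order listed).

1

Compare route A with route B: 4 > -3, 6 > 2.
So route B strictly dominates route A for General X; route A is strictly dominated.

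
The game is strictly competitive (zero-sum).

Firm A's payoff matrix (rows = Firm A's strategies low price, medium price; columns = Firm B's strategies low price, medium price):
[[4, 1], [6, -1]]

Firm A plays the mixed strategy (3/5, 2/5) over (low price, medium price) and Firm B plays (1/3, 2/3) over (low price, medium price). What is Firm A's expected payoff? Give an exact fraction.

26/15

Against (1/3, 2/3), each row's expected payoff is low price: 2; medium price: 4/3.
Taking the (3/5, 2/5)-weighted average: (3/5)·(2) + (2/5)·(4/3) = 26/15.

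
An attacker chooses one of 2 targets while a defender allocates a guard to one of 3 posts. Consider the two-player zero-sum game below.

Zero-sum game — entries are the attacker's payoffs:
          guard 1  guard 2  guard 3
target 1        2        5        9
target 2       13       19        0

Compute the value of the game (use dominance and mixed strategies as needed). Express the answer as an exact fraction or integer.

117/20

Column guard 2 is strictly dominated by guard 1 for the defender (it gives the attacker more in every row).
The remaining 2×2 game on (target 1, target 2) × (guard 1, guard 3) has no saddle point. Let the attacker play target 1 with probability p; indifference gives 2p + 13(1−p) = 9p, so p = 13/20.
Similarly the defender's optimal q on guard 1 is 9/20, and the value is 2·(9/20) + (9)·(11/20) = 117/20.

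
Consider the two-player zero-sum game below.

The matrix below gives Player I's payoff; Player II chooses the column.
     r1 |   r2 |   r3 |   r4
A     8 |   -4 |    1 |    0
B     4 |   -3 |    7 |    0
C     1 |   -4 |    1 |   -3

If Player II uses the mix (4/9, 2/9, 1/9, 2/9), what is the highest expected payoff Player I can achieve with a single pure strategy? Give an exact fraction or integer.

25/9

A: (8)·(4/9) + (-4)·(2/9) + (1)·(1/9) + (0)·(2/9) = 25/9.
B: (4)·(4/9) + (-3)·(2/9) + (7)·(1/9) + (0)·(2/9) = 17/9.
C: (1)·(4/9) + (-4)·(2/9) + (1)·(1/9) + (-3)·(2/9) = -1.
The best pure response is A with expected payoff 25/9.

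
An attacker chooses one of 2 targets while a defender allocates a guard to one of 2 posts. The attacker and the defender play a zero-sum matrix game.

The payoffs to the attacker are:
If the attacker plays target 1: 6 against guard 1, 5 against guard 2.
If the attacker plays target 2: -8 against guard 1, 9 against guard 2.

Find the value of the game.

Row minima are 5 and -8, so the attacker's maximin is 5; column maxima are 6 and 9, so the defender's minimax is 6. These differ, so the equilibrium is in mixed strategies.
Let the attacker play target 1 with probability p. The defender is indifferent when 6p − 8(1−p) = 5p + 9(1−p), giving p = 17/18.
Let the defender play guard 1 with probability q. The attacker is indifferent when 6q + 5(1−q) = −8q + 9(1−q), giving q = 2/9.
The value is 6·(2/9) + (5)·(7/9) = 47/9.

47/9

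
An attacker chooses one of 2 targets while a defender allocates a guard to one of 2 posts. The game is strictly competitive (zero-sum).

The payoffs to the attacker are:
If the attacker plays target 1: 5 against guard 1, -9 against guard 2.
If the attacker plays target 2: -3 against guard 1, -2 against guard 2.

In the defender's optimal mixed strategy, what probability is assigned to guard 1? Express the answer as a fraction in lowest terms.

7/15

Row minima are -9 and -3, so the attacker's maximin is -3; column maxima are 5 and -2, so the defender's minimax is -2. These differ, so the equilibrium is in mixed strategies.
Let the defender play guard 1 with probability q. The attacker is indifferent when 5q − 9(1−q) = −3q − 2(1−q), giving q = 7/15.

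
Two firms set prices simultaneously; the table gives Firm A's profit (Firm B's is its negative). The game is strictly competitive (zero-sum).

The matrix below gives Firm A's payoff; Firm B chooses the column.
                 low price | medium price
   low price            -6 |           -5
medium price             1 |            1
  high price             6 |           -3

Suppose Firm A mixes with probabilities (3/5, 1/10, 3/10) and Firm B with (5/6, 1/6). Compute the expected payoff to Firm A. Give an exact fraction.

Against (5/6, 1/6), each row's expected payoff is low price: -35/6; medium price: 1; high price: 9/2.
Taking the (3/5, 1/10, 3/10)-weighted average: (3/5)·(-35/6) + (1/10)·(1) + (3/10)·(9/2) = -41/20.

-41/20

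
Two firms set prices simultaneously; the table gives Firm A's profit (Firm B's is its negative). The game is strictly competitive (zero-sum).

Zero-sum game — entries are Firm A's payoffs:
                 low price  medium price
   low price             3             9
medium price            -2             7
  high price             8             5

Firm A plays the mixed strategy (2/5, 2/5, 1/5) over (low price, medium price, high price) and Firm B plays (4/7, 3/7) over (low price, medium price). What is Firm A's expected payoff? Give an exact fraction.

Against (4/7, 3/7), each row's expected payoff is low price: 39/7; medium price: 13/7; high price: 47/7.
Taking the (2/5, 2/5, 1/5)-weighted average: (2/5)·(39/7) + (2/5)·(13/7) + (1/5)·(47/7) = 151/35.

151/35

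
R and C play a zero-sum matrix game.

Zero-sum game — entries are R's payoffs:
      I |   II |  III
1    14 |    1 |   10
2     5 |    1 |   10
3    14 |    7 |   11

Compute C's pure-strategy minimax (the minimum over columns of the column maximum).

7

The worst case (largest entry) in each column is I: 14, II: 7, III: 11.
The best (smallest) of these is 7.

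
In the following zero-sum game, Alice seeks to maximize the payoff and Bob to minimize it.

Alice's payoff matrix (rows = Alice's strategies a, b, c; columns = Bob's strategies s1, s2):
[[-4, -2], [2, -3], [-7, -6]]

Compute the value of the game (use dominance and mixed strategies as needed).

-16/7

Row c is strictly dominated by row a, so Alice never plays it.
The remaining 2×2 game on (a, b) × (s1, s2) has no saddle point. Let Alice play a with probability p; indifference gives −4p + 2(1−p) = −2p − 3(1−p), so p = 5/7.
Similarly Bob's optimal q on s1 is 1/7, and the value is -4·(1/7) + (-2)·(6/7) = -16/7.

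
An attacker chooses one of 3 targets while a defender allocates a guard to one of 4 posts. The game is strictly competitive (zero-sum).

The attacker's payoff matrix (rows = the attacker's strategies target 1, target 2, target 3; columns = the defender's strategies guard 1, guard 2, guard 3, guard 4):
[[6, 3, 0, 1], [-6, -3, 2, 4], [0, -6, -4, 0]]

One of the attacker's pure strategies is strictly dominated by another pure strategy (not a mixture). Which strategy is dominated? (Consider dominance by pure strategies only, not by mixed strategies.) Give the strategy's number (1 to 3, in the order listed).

3

Compare target 3 with target 1: 6 > 0, 3 > -6, 0 > -4, 1 > 0.
So target 1 strictly dominates target 3 for the attacker; target 3 is strictly dominated.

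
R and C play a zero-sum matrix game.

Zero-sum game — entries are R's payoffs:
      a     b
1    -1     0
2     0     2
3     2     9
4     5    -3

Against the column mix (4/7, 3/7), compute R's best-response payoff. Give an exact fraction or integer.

5

1: (-1)·(4/7) + (0)·(3/7) = -4/7.
2: (0)·(4/7) + (2)·(3/7) = 6/7.
3: (2)·(4/7) + (9)·(3/7) = 5.
4: (5)·(4/7) + (-3)·(3/7) = 11/7.
The best pure response is 3 with expected payoff 5.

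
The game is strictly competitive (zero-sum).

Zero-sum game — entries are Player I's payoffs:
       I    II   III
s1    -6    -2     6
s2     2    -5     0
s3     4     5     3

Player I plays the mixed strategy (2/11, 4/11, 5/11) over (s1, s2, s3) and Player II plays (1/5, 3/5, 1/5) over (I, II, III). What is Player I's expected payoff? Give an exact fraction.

46/55

Against (1/5, 3/5, 1/5), each row's expected payoff is s1: -6/5; s2: -13/5; s3: 22/5.
Taking the (2/11, 4/11, 5/11)-weighted average: (2/11)·(-6/5) + (4/11)·(-13/5) + (5/11)·(22/5) = 46/55.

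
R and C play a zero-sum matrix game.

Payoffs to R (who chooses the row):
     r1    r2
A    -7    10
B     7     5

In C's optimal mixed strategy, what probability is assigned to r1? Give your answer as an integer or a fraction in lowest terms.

Row minima are -7 and 5, so R's maximin is 5; column maxima are 7 and 10, so C's minimax is 7. These differ, so the equilibrium is in mixed strategies.
Let C play r1 with probability q. R is indifferent when −7q + 10(1−q) = 7q + 5(1−q), giving q = 5/19.

5/19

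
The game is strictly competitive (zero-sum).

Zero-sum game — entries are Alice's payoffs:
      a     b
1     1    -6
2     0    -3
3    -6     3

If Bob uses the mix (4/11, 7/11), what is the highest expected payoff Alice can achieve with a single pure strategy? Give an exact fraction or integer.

-3/11

1: (1)·(4/11) + (-6)·(7/11) = -38/11.
2: (0)·(4/11) + (-3)·(7/11) = -21/11.
3: (-6)·(4/11) + (3)·(7/11) = -3/11.
The best pure response is 3 with expected payoff -3/11.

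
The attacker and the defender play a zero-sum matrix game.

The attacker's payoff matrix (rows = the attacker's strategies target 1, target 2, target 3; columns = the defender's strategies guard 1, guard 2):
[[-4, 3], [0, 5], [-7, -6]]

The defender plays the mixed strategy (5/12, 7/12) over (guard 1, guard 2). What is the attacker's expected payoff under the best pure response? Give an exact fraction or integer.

35/12

target 1: (-4)·(5/12) + (3)·(7/12) = 1/12.
target 2: (0)·(5/12) + (5)·(7/12) = 35/12.
target 3: (-7)·(5/12) + (-6)·(7/12) = -77/12.
The best pure response is target 2 with expected payoff 35/12.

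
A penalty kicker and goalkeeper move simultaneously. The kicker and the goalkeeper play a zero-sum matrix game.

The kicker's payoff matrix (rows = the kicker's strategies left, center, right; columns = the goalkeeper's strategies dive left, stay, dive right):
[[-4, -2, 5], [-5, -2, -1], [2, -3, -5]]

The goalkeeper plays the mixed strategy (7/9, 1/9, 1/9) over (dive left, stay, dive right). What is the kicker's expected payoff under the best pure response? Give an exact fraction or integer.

2/3

left: (-4)·(7/9) + (-2)·(1/9) + (5)·(1/9) = -25/9.
center: (-5)·(7/9) + (-2)·(1/9) + (-1)·(1/9) = -38/9.
right: (2)·(7/9) + (-3)·(1/9) + (-5)·(1/9) = 2/3.
The best pure response is right with expected payoff 2/3.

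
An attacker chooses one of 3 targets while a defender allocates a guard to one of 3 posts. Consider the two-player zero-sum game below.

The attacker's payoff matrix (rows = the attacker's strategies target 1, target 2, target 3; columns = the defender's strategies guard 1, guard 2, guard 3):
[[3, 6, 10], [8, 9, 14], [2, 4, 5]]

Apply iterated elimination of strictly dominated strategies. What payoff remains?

Column guard 2 is strictly dominated by guard 1 for the defender (3<6, 8<9, 2<4); eliminate guard 2.
Row target 3 is strictly dominated by row target 1 (3>2, 10>5); eliminate target 3.
Column guard 3 is strictly dominated by guard 1 for the defender (3<10, 8<14); eliminate guard 3.
Row target 1 is strictly dominated by row target 2 (8>3); eliminate target 1.
Only (target 2, guard 1) remains, with payoff 8.

8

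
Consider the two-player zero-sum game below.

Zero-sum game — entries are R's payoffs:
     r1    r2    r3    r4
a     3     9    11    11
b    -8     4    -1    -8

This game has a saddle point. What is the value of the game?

3

Row minima: 3, -8 → R's maximin is 3.
Column maxima: 3, 9, 11, 11 → C's minimax is 3.
They coincide at (a, r1), so the value is 3.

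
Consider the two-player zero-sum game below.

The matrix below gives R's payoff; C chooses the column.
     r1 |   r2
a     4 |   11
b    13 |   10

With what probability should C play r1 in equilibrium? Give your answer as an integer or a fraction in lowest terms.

1/10

Row minima are 4 and 10, so R's maximin is 10; column maxima are 13 and 11, so C's minimax is 11. These differ, so the equilibrium is in mixed strategies.
Let C play r1 with probability q. R is indifferent when 4q + 11(1−q) = 13q + 10(1−q), giving q = 1/10.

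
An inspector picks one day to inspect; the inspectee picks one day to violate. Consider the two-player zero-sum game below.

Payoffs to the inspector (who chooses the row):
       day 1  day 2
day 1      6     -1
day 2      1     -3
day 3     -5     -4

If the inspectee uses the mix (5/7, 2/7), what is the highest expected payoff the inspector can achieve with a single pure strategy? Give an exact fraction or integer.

4

day 1: (6)·(5/7) + (-1)·(2/7) = 4.
day 2: (1)·(5/7) + (-3)·(2/7) = -1/7.
day 3: (-5)·(5/7) + (-4)·(2/7) = -33/7.
The best pure response is day 1 with expected payoff 4.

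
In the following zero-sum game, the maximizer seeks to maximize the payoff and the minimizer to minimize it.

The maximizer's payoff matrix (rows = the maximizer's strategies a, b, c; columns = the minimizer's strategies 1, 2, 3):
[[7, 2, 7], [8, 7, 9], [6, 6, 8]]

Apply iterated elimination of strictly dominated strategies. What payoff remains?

7

Row c is strictly dominated by row b (8>6, 7>6, 9>8); eliminate c.
Column 3 is strictly dominated by 2 for the minimizer (2<7, 7<9); eliminate 3.
Column 1 is strictly dominated by 2 for the minimizer (2<7, 7<8); eliminate 1.
Row a is strictly dominated by row b (7>2); eliminate a.
Only (b, 2) remains, with payoff 7.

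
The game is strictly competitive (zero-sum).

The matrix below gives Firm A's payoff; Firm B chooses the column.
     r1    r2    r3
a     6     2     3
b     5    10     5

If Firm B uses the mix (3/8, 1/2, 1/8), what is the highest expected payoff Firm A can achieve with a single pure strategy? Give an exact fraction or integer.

a: (6)·(3/8) + (2)·(1/2) + (3)·(1/8) = 29/8.
b: (5)·(3/8) + (10)·(1/2) + (5)·(1/8) = 15/2.
The best pure response is b with expected payoff 15/2.

15/2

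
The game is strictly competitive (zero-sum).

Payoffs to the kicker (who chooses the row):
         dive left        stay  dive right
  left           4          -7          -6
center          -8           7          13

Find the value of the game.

-14/13

Column dive right is strictly dominated by stay for the goalkeeper (it gives the kicker more in every row).
The remaining 2×2 game on (left, center) × (dive left, stay) has no saddle point. Let the kicker play left with probability p; indifference gives 4p − 8(1−p) = −7p + 7(1−p), so p = 15/26.
Similarly the goalkeeper's optimal q on dive left is 7/13, and the value is 4·(7/13) + (-7)·(6/13) = -14/13.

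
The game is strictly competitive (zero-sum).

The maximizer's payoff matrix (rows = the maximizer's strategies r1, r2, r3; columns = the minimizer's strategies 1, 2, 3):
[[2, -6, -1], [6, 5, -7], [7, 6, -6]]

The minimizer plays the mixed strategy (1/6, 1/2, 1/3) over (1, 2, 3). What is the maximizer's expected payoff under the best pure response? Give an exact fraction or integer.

13/6

r1: (2)·(1/6) + (-6)·(1/2) + (-1)·(1/3) = -3.
r2: (6)·(1/6) + (5)·(1/2) + (-7)·(1/3) = 7/6.
r3: (7)·(1/6) + (6)·(1/2) + (-6)·(1/3) = 13/6.
The best pure response is r3 with expected payoff 13/6.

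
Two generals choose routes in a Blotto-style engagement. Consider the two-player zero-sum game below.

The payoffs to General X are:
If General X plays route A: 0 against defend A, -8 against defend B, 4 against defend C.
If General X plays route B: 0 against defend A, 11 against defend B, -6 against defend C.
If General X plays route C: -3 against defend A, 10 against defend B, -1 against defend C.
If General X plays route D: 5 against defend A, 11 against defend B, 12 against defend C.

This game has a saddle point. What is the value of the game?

5

Row minima: -8, -6, -3, 5 → General X's maximin is 5.
Column maxima: 5, 11, 12 → General Y's minimax is 5.
They coincide at (route D, defend A), so the value is 5.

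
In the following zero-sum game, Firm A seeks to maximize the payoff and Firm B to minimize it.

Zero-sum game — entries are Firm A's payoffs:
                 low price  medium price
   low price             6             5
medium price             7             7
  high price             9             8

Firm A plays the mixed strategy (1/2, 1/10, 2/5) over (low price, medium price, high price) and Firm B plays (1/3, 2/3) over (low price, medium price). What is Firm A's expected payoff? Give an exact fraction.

Against (1/3, 2/3), each row's expected payoff is low price: 16/3; medium price: 7; high price: 25/3.
Taking the (1/2, 1/10, 2/5)-weighted average: (1/2)·(16/3) + (1/10)·(7) + (2/5)·(25/3) = 67/10.

67/10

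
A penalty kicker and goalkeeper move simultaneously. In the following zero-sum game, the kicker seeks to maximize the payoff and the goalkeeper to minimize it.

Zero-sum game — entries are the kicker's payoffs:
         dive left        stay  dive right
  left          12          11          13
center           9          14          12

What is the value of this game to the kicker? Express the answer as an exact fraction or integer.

23/2

Column dive right is strictly dominated by dive left for the goalkeeper (it gives the kicker more in every row).
The remaining 2×2 game on (left, center) × (dive left, stay) has no saddle point. Let the kicker play left with probability p; indifference gives 12p + 9(1−p) = 11p + 14(1−p), so p = 5/6.
Similarly the goalkeeper's optimal q on dive left is 1/2, and the value is 12·(1/2) + (11)·(1/2) = 23/2.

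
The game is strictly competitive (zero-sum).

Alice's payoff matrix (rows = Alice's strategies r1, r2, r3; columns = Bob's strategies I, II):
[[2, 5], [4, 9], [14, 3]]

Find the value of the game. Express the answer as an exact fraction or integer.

Row r1 is strictly dominated by row r2, so Alice never plays it.
The remaining 2×2 game on (r2, r3) × (I, II) has no saddle point. Let Alice play r2 with probability p; indifference gives 4p + 14(1−p) = 9p + 3(1−p), so p = 11/16.
Similarly Bob's optimal q on I is 3/8, and the value is 4·(3/8) + (9)·(5/8) = 57/8.

57/8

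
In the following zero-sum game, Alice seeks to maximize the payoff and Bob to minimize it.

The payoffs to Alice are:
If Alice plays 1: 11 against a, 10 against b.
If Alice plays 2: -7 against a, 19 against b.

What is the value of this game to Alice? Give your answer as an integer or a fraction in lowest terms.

Row minima are 10 and -7, so Alice's maximin is 10; column maxima are 11 and 19, so Bob's minimax is 11. These differ, so the equilibrium is in mixed strategies.
Let Alice play 1 with probability p. Bob is indifferent when 11p − 7(1−p) = 10p + 19(1−p), giving p = 26/27.
Let Bob play a with probability q. Alice is indifferent when 11q + 10(1−q) = −7q + 19(1−q), giving q = 1/3.
The value is 11·(1/3) + (10)·(2/3) = 31/3.

31/3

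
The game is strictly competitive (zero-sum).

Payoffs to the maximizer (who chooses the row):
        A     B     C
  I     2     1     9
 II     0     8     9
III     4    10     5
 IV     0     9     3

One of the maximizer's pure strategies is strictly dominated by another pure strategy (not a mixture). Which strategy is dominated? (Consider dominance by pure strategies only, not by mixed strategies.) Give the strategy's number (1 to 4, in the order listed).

Compare IV with III: 4 > 0, 10 > 9, 5 > 3.
So III strictly dominates IV for the maximizer; IV is strictly dominated.

4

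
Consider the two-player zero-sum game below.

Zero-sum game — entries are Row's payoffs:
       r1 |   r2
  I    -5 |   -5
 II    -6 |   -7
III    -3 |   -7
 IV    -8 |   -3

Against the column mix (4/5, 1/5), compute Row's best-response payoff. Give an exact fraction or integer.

I: (-5)·(4/5) + (-5)·(1/5) = -5.
II: (-6)·(4/5) + (-7)·(1/5) = -31/5.
III: (-3)·(4/5) + (-7)·(1/5) = -19/5.
IV: (-8)·(4/5) + (-3)·(1/5) = -7.
The best pure response is III with expected payoff -19/5.

-19/5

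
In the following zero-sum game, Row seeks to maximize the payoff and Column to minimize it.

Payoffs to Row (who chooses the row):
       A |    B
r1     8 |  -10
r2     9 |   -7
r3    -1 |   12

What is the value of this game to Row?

101/29

Row r1 is strictly dominated by row r2, so Row never plays it.
The remaining 2×2 game on (r2, r3) × (A, B) has no saddle point. Let Row play r2 with probability p; indifference gives 9p − (1−p) = −7p + 12(1−p), so p = 13/29.
Similarly Column's optimal q on A is 19/29, and the value is 9·(19/29) + (-7)·(10/29) = 101/29.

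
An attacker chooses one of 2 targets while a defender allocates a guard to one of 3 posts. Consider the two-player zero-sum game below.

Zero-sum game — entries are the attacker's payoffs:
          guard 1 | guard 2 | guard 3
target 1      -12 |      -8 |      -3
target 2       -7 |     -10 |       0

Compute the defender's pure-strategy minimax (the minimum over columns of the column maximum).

The worst case (largest entry) in each column is guard 1: -7, guard 2: -8, guard 3: 0.
The best (smallest) of these is -8.

-8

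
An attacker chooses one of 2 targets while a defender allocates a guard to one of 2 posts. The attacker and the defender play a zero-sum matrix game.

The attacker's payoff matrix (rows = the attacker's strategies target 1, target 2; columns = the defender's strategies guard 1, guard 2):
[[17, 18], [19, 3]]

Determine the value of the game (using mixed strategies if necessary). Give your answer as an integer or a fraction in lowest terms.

291/17

Row minima are 17 and 3, so the attacker's maximin is 17; column maxima are 19 and 18, so the defender's minimax is 18. These differ, so the equilibrium is in mixed strategies.
Let the attacker play target 1 with probability p. The defender is indifferent when 17p + 19(1−p) = 18p + 3(1−p), giving p = 16/17.
Let the defender play guard 1 with probability q. The attacker is indifferent when 17q + 18(1−q) = 19q + 3(1−q), giving q = 15/17.
The value is 17·(15/17) + (18)·(2/17) = 291/17.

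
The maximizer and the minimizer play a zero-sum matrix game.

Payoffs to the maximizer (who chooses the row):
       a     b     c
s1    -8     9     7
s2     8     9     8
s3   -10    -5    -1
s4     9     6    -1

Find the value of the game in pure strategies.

8

Row minima: -8, 8, -10, -1 → the maximizer's maximin is 8.
Column maxima: 9, 9, 8 → the minimizer's minimax is 8.
They coincide at (s2, c), so the value is 8.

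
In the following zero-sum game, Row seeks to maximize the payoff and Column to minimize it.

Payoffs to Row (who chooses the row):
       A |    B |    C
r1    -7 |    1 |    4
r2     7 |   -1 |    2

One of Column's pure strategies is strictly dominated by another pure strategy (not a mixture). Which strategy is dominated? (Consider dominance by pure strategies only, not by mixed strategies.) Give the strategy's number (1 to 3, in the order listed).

3

Column prefers columns that give Row less. Compare C with B: 1 < 4, -1 < 2.
So B strictly dominates C for Column; C is strictly dominated.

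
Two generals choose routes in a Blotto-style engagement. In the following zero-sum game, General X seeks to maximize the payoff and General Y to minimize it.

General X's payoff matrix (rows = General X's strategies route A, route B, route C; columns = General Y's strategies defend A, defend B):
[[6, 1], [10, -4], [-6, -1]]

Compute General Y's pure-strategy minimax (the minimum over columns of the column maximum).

1

The worst case (largest entry) in each column is defend A: 10, defend B: 1.
The best (smallest) of these is 1.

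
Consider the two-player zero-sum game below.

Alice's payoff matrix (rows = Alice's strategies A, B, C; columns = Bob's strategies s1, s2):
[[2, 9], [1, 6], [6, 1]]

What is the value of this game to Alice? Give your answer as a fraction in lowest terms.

13/3

Row B is strictly dominated by row A, so Alice never plays it.
The remaining 2×2 game on (A, C) × (s1, s2) has no saddle point. Let Alice play A with probability p; indifference gives 2p + 6(1−p) = 9p + (1−p), so p = 5/12.
Similarly Bob's optimal q on s1 is 2/3, and the value is 2·(2/3) + (9)·(1/3) = 13/3.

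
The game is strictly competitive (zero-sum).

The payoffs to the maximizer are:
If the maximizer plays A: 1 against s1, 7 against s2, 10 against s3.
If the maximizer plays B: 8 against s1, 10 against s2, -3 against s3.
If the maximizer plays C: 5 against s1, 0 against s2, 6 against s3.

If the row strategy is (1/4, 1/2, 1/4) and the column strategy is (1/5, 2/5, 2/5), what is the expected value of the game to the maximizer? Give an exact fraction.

24/5

Against (1/5, 2/5, 2/5), each row's expected payoff is A: 7; B: 22/5; C: 17/5.
Taking the (1/4, 1/2, 1/4)-weighted average: (1/4)·(7) + (1/2)·(22/5) + (1/4)·(17/5) = 24/5.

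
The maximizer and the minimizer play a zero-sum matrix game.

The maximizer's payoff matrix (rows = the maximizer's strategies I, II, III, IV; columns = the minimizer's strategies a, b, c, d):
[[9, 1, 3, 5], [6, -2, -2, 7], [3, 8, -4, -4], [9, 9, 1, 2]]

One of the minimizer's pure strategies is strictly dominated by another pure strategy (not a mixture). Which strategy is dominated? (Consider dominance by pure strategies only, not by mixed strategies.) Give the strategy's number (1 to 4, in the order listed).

1

The minimizer prefers columns that give the maximizer less. Compare a with c: 3 < 9, -2 < 6, -4 < 3, 1 < 9.
So c strictly dominates a for the minimizer; a is strictly dominated.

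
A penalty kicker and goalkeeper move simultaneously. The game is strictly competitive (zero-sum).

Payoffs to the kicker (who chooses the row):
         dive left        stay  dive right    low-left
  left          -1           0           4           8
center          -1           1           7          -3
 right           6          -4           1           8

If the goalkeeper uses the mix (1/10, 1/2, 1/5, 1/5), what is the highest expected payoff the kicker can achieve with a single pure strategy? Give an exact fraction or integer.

left: (-1)·(1/10) + (0)·(1/2) + (4)·(1/5) + (8)·(1/5) = 23/10.
center: (-1)·(1/10) + (1)·(1/2) + (7)·(1/5) + (-3)·(1/5) = 6/5.
right: (6)·(1/10) + (-4)·(1/2) + (1)·(1/5) + (8)·(1/5) = 2/5.
The best pure response is left with expected payoff 23/10.

23/10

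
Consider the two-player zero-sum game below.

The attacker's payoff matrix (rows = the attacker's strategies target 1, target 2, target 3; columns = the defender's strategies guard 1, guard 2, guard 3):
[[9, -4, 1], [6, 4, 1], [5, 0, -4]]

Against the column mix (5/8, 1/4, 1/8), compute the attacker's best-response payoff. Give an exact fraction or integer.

39/8

target 1: (9)·(5/8) + (-4)·(1/4) + (1)·(1/8) = 19/4.
target 2: (6)·(5/8) + (4)·(1/4) + (1)·(1/8) = 39/8.
target 3: (5)·(5/8) + (0)·(1/4) + (-4)·(1/8) = 21/8.
The best pure response is target 2 with expected payoff 39/8.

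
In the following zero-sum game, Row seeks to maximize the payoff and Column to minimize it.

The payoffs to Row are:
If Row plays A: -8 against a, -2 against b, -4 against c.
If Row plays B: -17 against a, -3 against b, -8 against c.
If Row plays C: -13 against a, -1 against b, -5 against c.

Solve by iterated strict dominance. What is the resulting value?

Row B is strictly dominated by row A (-8>-17, -2>-3, -4>-8); eliminate B.
Column c is strictly dominated by a for Column (-8<-4, -13<-5); eliminate c.
Column b is strictly dominated by a for Column (-8<-2, -13<-1); eliminate b.
Row C is strictly dominated by row A (-8>-13); eliminate C.
Only (A, a) remains, with payoff -8.

-8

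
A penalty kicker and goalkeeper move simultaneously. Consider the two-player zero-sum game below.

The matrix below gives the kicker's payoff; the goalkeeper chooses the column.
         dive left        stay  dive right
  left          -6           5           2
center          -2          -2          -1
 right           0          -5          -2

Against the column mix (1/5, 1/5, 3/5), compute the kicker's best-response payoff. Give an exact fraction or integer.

1

left: (-6)·(1/5) + (5)·(1/5) + (2)·(3/5) = 1.
center: (-2)·(1/5) + (-2)·(1/5) + (-1)·(3/5) = -7/5.
right: (0)·(1/5) + (-5)·(1/5) + (-2)·(3/5) = -11/5.
The best pure response is left with expected payoff 1.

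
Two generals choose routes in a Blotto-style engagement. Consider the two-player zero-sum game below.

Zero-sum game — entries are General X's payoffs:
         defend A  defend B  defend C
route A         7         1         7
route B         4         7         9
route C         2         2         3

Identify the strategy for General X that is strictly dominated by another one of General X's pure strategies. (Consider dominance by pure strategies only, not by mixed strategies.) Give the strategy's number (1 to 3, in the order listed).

Compare route C with route B: 4 > 2, 7 > 2, 9 > 3.
So route B strictly dominates route C for General X; route C is strictly dominated.

3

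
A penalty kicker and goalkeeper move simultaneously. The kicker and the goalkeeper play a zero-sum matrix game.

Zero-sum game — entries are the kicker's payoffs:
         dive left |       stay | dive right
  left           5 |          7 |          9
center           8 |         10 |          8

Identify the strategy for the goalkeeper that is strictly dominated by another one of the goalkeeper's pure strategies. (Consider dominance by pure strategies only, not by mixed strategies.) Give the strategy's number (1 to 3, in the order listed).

The goalkeeper prefers columns that give the kicker less. Compare stay with dive left: 5 < 7, 8 < 10.
So dive left strictly dominates stay for the goalkeeper; stay is strictly dominated.

2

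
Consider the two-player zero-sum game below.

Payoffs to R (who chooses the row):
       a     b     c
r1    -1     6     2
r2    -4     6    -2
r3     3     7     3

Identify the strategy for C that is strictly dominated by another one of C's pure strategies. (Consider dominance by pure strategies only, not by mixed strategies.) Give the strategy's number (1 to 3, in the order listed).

C prefers columns that give R less. Compare b with a: -1 < 6, -4 < 6, 3 < 7.
So a strictly dominates b for C; b is strictly dominated.

2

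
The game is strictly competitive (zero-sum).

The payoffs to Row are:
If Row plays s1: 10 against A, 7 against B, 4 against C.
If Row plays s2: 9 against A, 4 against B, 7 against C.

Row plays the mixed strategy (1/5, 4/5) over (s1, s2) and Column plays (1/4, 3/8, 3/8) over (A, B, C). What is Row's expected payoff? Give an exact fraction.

Against (1/4, 3/8, 3/8), each row's expected payoff is s1: 53/8; s2: 51/8.
Taking the (1/5, 4/5)-weighted average: (1/5)·(53/8) + (4/5)·(51/8) = 257/40.

257/40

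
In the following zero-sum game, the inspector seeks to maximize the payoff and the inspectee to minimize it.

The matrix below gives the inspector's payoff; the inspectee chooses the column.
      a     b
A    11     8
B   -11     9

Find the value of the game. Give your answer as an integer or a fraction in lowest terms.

Row minima are 8 and -11, so the inspector's maximin is 8; column maxima are 11 and 9, so the inspectee's minimax is 9. These differ, so the equilibrium is in mixed strategies.
Let the inspector play A with probability p. The inspectee is indifferent when 11p − 11(1−p) = 8p + 9(1−p), giving p = 20/23.
Let the inspectee play a with probability q. The inspector is indifferent when 11q + 8(1−q) = −11q + 9(1−q), giving q = 1/23.
The value is 11·(1/23) + (8)·(22/23) = 187/23.

187/23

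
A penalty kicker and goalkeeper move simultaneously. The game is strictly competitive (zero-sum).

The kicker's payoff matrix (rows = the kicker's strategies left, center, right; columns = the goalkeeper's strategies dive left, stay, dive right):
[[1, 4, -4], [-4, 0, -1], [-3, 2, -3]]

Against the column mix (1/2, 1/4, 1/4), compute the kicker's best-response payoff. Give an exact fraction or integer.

left: (1)·(1/2) + (4)·(1/4) + (-4)·(1/4) = 1/2.
center: (-4)·(1/2) + (0)·(1/4) + (-1)·(1/4) = -9/4.
right: (-3)·(1/2) + (2)·(1/4) + (-3)·(1/4) = -7/4.
The best pure response is left with expected payoff 1/2.

1/2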